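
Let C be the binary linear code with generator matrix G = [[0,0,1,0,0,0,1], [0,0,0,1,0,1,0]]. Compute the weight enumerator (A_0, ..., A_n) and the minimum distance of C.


Weight distribution: A_0 = 1, A_2 = 2, A_4 = 1. Minimum distance d = 2.

Enumerate all 2^2 = 4 messages m ∈ F_2^2.
For each, compute codeword c = mG in F_2^7, then tally its weight.
  m = 00 → c = 0000000, weight = 0.
  m = 10 → c = 0010001, weight = 2.
  m = 01 → c = 0001010, weight = 2.
  m = 11 → c = 0011011, weight = 4.
Tally weights:
  weight 0: 1 codewords.
  weight 2: 2 codewords.
  weight 4: 1 codewords.
Minimum distance d = smallest w > 0 with A_w > 0 = 2.
Sanity: Σ A_w = 4 = 2^2 = 4 ✓.


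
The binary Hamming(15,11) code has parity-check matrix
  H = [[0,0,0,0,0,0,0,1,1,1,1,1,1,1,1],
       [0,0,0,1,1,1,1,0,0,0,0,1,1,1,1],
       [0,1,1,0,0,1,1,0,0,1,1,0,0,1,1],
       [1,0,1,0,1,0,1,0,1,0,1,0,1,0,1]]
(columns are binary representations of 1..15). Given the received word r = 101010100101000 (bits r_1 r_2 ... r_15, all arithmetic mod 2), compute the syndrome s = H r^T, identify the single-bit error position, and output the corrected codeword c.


s = (0, 1, 1, 0)^T, error position = 6, corrected codeword c = 101011100101000

Compute s = H r^T mod 2 one row at a time:
  s_1 = 0 + 0 + 1 + 0 + 1 + 0 + 0 + 0 = 2 ≡ 0 (mod 2).
  s_2 = 0 + 1 + 0 + 1 + 1 + 0 + 0 + 0 = 3 ≡ 1 (mod 2).
  s_3 = 0 + 1 + 0 + 1 + 1 + 0 + 0 + 0 = 3 ≡ 1 (mod 2).
  s_4 = 1 + 1 + 1 + 1 + 0 + 0 + 0 + 0 = 4 ≡ 0 (mod 2).
s = (0, 1, 1, 0)^T — this equals column 6 of H (binary 0110), so error is at position 6.
Correct: flip bit 6 of r = 101010100101000 to get c = 101011100101000.


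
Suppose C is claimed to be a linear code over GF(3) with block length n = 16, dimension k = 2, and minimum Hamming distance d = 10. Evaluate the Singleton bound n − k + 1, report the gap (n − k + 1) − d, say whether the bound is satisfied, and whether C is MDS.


Singleton RHS = n − k + 1 = 15, slack = 5, bound satisfied, not MDS.

Singleton bound: d ≤ n − k + 1.
Here n = 16, k = 2, so n − k + 1 = 15.
Given d = 10, check d ≤ 15: YES.
Slack = (n − k + 1) − d = 5.
The code is NOT MDS (slack = 5 > 0).
Description: the claimed parameters are [16, 2, 10]_3; such a code would be non-MDS.


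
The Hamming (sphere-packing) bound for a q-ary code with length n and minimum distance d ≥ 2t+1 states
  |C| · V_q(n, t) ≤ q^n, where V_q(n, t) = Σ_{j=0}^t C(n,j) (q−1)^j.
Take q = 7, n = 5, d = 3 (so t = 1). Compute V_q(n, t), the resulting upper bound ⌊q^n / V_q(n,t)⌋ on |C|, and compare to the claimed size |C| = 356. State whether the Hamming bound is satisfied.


V_q(n, t) = 31, q^n = 16807, Hamming bound = 542, |C| = 356 ≤ bound (satisfied).

Step 1: Compute V_q(n, t) = Σ_{j=0}^1 C(n, j) (q−1)^j.
  j = 0: C(5,0)·(6)^0 = 1·1 = 1.
  j = 1: C(5,1)·(6)^1 = 5·6 = 30.
  V_q(n, t) = 1 + 30 = 31.
Step 2: q^n = 7^5 = 16807.
Step 3: Hamming bound ⌊q^n / V_q(n,t)⌋ = ⌊16807/31⌋ = 542.
Step 4: Compare |C| = 356 to 542: satisfied.
The claimed |C| lies below the Hamming bound.


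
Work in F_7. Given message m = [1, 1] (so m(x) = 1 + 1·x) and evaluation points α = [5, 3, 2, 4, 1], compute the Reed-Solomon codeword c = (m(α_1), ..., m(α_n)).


c = [6, 4, 3, 5, 2]

Message polynomial: m(x) = 1 + 1·x (mod 7).
For each evaluation point α_i, compute m(α_i) mod 7:
  α_1 = 5: Horner steps 1 → 6, so m(5) = 6.
  α_2 = 3: Horner steps 1 → 4, so m(3) = 4.
  α_3 = 2: Horner steps 1 → 3, so m(2) = 3.
  α_4 = 4: Horner steps 1 → 5, so m(4) = 5.
  α_5 = 1: Horner steps 1 → 2, so m(1) = 2.
Codeword c = [6, 4, 3, 5, 2] ∈ F_7^5.


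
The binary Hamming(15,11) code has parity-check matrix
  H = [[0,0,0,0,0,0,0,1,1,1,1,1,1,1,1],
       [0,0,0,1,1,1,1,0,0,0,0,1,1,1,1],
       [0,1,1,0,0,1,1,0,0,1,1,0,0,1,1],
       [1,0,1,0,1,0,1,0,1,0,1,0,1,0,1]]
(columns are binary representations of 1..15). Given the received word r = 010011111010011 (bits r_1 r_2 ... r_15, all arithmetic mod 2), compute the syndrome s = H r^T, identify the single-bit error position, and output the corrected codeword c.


s = (1, 1, 0, 1)^T, error position = 13, corrected codeword c = 010011111010111

Compute s = H r^T mod 2 one row at a time:
  s_1 = 1 + 1 + 0 + 1 + 0 + 0 + 1 + 1 = 5 ≡ 1 (mod 2).
  s_2 = 0 + 1 + 1 + 1 + 0 + 0 + 1 + 1 = 5 ≡ 1 (mod 2).
  s_3 = 1 + 0 + 1 + 1 + 0 + 1 + 1 + 1 = 6 ≡ 0 (mod 2).
  s_4 = 0 + 0 + 1 + 1 + 1 + 1 + 0 + 1 = 5 ≡ 1 (mod 2).
s = (1, 1, 0, 1)^T — this equals column 13 of H (binary 1101), so error is at position 13.
Correct: flip bit 13 of r = 010011111010011 to get c = 010011111010111.


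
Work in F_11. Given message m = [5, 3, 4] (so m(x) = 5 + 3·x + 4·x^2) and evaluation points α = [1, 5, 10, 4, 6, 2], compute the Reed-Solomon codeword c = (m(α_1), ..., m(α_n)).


c = [1, 10, 6, 4, 2, 5]

Message polynomial: m(x) = 5 + 3·x + 4·x^2 (mod 11).
For each evaluation point α_i, compute m(α_i) mod 11:
  α_1 = 1: Horner steps 4 → 7 → 1, so m(1) = 1.
  α_2 = 5: Horner steps 4 → 1 → 10, so m(5) = 10.
  α_3 = 10: Horner steps 4 → 10 → 6, so m(10) = 6.
  α_4 = 4: Horner steps 4 → 8 → 4, so m(4) = 4.
  α_5 = 6: Horner steps 4 → 5 → 2, so m(6) = 2.
  α_6 = 2: Horner steps 4 → 0 → 5, so m(2) = 5.
Codeword c = [1, 10, 6, 4, 2, 5] ∈ F_11^6.


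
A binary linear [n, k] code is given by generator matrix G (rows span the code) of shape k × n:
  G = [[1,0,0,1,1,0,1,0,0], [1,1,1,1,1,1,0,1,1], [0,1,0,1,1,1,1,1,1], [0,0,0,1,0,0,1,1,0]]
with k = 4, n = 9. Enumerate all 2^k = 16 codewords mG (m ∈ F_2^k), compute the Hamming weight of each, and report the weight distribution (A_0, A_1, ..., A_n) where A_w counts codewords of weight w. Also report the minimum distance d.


Weight distribution: A_0 = 1, A_3 = 4, A_4 = 4, A_5 = 2, A_6 = 2, A_7 = 2, A_8 = 1. Minimum distance d = 3.

Enumerate all 2^4 = 16 messages m ∈ F_2^4.
For each, compute codeword c = mG in F_2^9, then tally its weight.
  m = 0000 → c = 000000000, weight = 0.
  m = 1000 → c = 100110100, weight = 4.
  m = 0100 → c = 111111011, weight = 8.
  m = 1100 → c = 011001111, weight = 6.
  m = 0010 → c = 010111111, weight = 7.
  m = 1010 → c = 110001011, weight = 5.
  m = 0110 → c = 101000100, weight = 3.
  m = 1110 → c = 001110000, weight = 3.
  m = 0001 → c = 000100110, weight = 3.
  m = 1001 → c = 100010010, weight = 3.
  m = 0101 → c = 111011101, weight = 7.
  m = 1101 → c = 011101001, weight = 5.
  m = 0011 → c = 010011001, weight = 4.
  m = 1011 → c = 110101101, weight = 6.
  m = 0111 → c = 101100010, weight = 4.
  m = 1111 → c = 001010110, weight = 4.
Tally weights:
  weight 0: 1 codewords.
  weight 3: 4 codewords.
  weight 4: 4 codewords.
  weight 5: 2 codewords.
  weight 6: 2 codewords.
  weight 7: 2 codewords.
  weight 8: 1 codewords.
Minimum distance d = smallest w > 0 with A_w > 0 = 3.
Sanity: Σ A_w = 16 = 2^4 = 16 ✓.


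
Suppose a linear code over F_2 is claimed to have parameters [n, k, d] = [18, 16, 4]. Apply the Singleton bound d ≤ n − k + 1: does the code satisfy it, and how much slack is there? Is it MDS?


Singleton RHS = n − k + 1 = 3, slack = -1, bound violated (no such code; not MDS).

Singleton bound: d ≤ n − k + 1.
Here n = 18, k = 16, so n − k + 1 = 3.
Given d = 4, check d ≤ 3: NO.
Slack = (n − k + 1) − d = -1.
The slack is negative: d = 4 exceeds n − k + 1 = 3 by 1, so the Singleton bound is violated and no linear [18, 16, 4]_2 code can exist. In particular it is not MDS (MDS requires d = n − k + 1 exactly).
Description: the claimed parameters are [18, 16, 4]_2; such a code would be impossible (violates the Singleton bound).


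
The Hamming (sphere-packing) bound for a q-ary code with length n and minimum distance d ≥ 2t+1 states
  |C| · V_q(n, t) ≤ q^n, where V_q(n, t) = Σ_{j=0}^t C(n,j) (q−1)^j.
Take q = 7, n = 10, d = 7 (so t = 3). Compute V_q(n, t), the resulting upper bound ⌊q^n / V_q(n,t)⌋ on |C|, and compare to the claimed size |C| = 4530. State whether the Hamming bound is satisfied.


V_q(n, t) = 27601, q^n = 282475249, Hamming bound = 10234, |C| = 4530 ≤ bound (satisfied).

Step 1: Compute V_q(n, t) = Σ_{j=0}^3 C(n, j) (q−1)^j.
  j = 0: C(10,0)·(6)^0 = 1·1 = 1.
  j = 1: C(10,1)·(6)^1 = 10·6 = 60.
  j = 2: C(10,2)·(6)^2 = 45·36 = 1620.
  j = 3: C(10,3)·(6)^3 = 120·216 = 25920.
  V_q(n, t) = 1 + 60 + 1620 + 25920 = 27601.
Step 2: q^n = 7^10 = 282475249.
Step 3: Hamming bound ⌊q^n / V_q(n,t)⌋ = ⌊282475249/27601⌋ = 10234.
Step 4: Compare |C| = 4530 to 10234: satisfied.
The claimed |C| lies below the Hamming bound.


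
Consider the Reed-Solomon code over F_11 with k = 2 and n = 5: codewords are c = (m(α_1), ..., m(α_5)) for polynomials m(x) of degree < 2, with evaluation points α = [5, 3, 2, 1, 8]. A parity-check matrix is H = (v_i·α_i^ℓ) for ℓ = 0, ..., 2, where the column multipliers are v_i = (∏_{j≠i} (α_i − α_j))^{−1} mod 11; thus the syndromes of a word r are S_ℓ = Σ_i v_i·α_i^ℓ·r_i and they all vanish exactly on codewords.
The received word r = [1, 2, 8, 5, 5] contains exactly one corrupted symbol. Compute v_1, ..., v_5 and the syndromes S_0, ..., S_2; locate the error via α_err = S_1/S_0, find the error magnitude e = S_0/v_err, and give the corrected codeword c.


S = (2, 2, 2), error at position 4, error magnitude e = 2, c = [1, 2, 8, 3, 5].

Step 1: column multipliers v_i = (∏_{j≠i}(α_i − α_j))^{−1} mod 11.
  i = 1 (α = 5): (5−3)(5−2)(5−1)(5−8) = 2·3·4·(−3) = −72 ≡ 5, so v_1 = 5^{−1} = 9 (mod 11).
  i = 2 (α = 3): (3−5)(3−2)(3−1)(3−8) = (−2)·1·2·(−5) = 20 ≡ 9, so v_2 = 9^{−1} = 5 (mod 11).
  i = 3 (α = 2): (2−5)(2−3)(2−1)(2−8) = (−3)·(−1)·1·(−6) = −18 ≡ 4, so v_3 = 4^{−1} = 3 (mod 11).
  i = 4 (α = 1): (1−5)(1−3)(1−2)(1−8) = (−4)·(−2)·(−1)·(−7) = 56 ≡ 1, so v_4 = 1^{−1} = 1 (mod 11).
  i = 5 (α = 8): (8−5)(8−3)(8−2)(8−1) = 3·5·6·7 = 630 ≡ 3, so v_5 = 3^{−1} = 4 (mod 11).
  v = [9, 5, 3, 1, 4].
Step 2: syndromes of r = [1, 2, 8, 5, 5] (all sums mod 11).
  S_0 = Σ v_i r_i = 9·1 + 5·2 + 3·8 + 1·5 + 4·5 = 68 ≡ 2.
  S_1 = Σ v_i α_i r_i = 9·5·1 + 5·3·2 + 3·2·8 + 1·1·5 + 4·8·5 = 288 ≡ 2.
  α_i^2 mod 11 = [3, 9, 4, 1, 9].
  S_2 = Σ v_i α_i^2 r_i = 9·3·1 + 5·9·2 + 3·4·8 + 1·1·5 + 4·9·5 = 398 ≡ 2.
  S = (2, 2, 2) ≠ 0, so r is not a codeword (an error is present).
Step 3: locate the error. For a single error e at position i, S_ℓ = v_i·e·α_i^ℓ, so α_err = S_1/S_0.
  S_0^{−1} = 2^{−1} = 6 (mod 11), so α_err = 2·6 = 12 ≡ 1 = α_4. Error position i = 4.
  Consistency check: S_2/S_1 = 2·6 = 12 ≡ 1 = α_err ✓ (single-error assumption holds).
Step 4: error magnitude e = S_0/v_4 = S_0·∏_{j≠4}(α_4 − α_j) = 2·1 = 2 ≡ 2 (mod 11).
Step 5: correct position 4: c_4 = r_4 − e = 5 − 2 ≡ 3 (mod 11). Hence c = [1, 2, 8, 3, 5].
  Check: interpolating c through the α_i gives m(x) = 9 + 5·x (degree < 2) with m(α_i) = c_i for every i, so c is indeed a codeword.


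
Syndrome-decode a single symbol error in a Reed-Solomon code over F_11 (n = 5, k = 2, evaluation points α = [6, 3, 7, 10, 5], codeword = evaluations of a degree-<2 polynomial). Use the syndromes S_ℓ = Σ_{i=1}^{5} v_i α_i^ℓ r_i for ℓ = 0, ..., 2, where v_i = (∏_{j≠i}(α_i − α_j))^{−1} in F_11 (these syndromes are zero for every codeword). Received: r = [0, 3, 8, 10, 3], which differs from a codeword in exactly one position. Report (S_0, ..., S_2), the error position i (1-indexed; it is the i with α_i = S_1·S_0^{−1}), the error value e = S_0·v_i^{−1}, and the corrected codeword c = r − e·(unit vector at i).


S = (9, 5, 4), error at position 2, error magnitude e = 5, c = [0, 9, 8, 10, 3].

Step 1: column multipliers v_i = (∏_{j≠i}(α_i − α_j))^{−1} mod 11.
  i = 1 (α = 6): (6−3)(6−7)(6−10)(6−5) = 3·(−1)·(−4)·1 = 12 ≡ 1, so v_1 = 1^{−1} = 1 (mod 11).
  i = 2 (α = 3): (3−6)(3−7)(3−10)(3−5) = (−3)·(−4)·(−7)·(−2) = 168 ≡ 3, so v_2 = 3^{−1} = 4 (mod 11).
  i = 3 (α = 7): (7−6)(7−3)(7−10)(7−5) = 1·4·(−3)·2 = −24 ≡ 9, so v_3 = 9^{−1} = 5 (mod 11).
  i = 4 (α = 10): (10−6)(10−3)(10−7)(10−5) = 4·7·3·5 = 420 ≡ 2, so v_4 = 2^{−1} = 6 (mod 11).
  i = 5 (α = 5): (5−6)(5−3)(5−7)(5−10) = (−1)·2·(−2)·(−5) = −20 ≡ 2, so v_5 = 2^{−1} = 6 (mod 11).
  v = [1, 4, 5, 6, 6].
Step 2: syndromes of r = [0, 3, 8, 10, 3] (all sums mod 11).
  S_0 = Σ v_i r_i = 1·0 + 4·3 + 5·8 + 6·10 + 6·3 = 130 ≡ 9.
  S_1 = Σ v_i α_i r_i = 1·6·0 + 4·3·3 + 5·7·8 + 6·10·10 + 6·5·3 = 1006 ≡ 5.
  α_i^2 mod 11 = [3, 9, 5, 1, 3].
  S_2 = Σ v_i α_i^2 r_i = 1·3·0 + 4·9·3 + 5·5·8 + 6·1·10 + 6·3·3 = 422 ≡ 4.
  S = (9, 5, 4) ≠ 0, so r is not a codeword (an error is present).
Step 3: locate the error. For a single error e at position i, S_ℓ = v_i·e·α_i^ℓ, so α_err = S_1/S_0.
  S_0^{−1} = 9^{−1} = 5 (mod 11), so α_err = 5·5 = 25 ≡ 3 = α_2. Error position i = 2.
  Consistency check: S_2/S_1 = 4·9 = 36 ≡ 3 = α_err ✓ (single-error assumption holds).
Step 4: error magnitude e = S_0/v_2 = S_0·∏_{j≠2}(α_2 − α_j) = 9·3 = 27 ≡ 5 (mod 11).
Step 5: correct position 2: c_2 = r_2 − e = 3 − 5 ≡ 9 (mod 11). Hence c = [0, 9, 8, 10, 3].
  Check: interpolating c through the α_i gives m(x) = 7 + 8·x (degree < 2) with m(α_i) = c_i for every i, so c is indeed a codeword.


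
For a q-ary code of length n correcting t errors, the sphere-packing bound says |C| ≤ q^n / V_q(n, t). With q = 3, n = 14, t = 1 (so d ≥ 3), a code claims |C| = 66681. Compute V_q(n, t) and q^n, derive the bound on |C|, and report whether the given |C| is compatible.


V_q(n, t) = 29, q^n = 4782969, Hamming bound = 164929, |C| = 66681 ≤ bound (satisfied).

Step 1: Compute V_q(n, t) = Σ_{j=0}^1 C(n, j) (q−1)^j.
  j = 0: C(14,0)·(2)^0 = 1·1 = 1.
  j = 1: C(14,1)·(2)^1 = 14·2 = 28.
  V_q(n, t) = 1 + 28 = 29.
Step 2: q^n = 3^14 = 4782969.
Step 3: Hamming bound ⌊q^n / V_q(n,t)⌋ = ⌊4782969/29⌋ = 164929.
Step 4: Compare |C| = 66681 to 164929: satisfied.
The claimed |C| lies below the Hamming bound.


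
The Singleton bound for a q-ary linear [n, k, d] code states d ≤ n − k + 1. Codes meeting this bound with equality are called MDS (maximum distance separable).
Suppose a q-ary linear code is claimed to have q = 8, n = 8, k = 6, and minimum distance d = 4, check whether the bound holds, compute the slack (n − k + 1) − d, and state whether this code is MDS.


Singleton RHS = n − k + 1 = 3, slack = -1, bound violated (no such code; not MDS).

Singleton bound: d ≤ n − k + 1.
Here n = 8, k = 6, so n − k + 1 = 3.
Given d = 4, check d ≤ 3: NO.
Slack = (n − k + 1) − d = -1.
The slack is negative: d = 4 exceeds n − k + 1 = 3 by 1, so the Singleton bound is violated and no linear [8, 6, 4]_8 code can exist. In particular it is not MDS (MDS requires d = n − k + 1 exactly).
Description: the claimed parameters are [8, 6, 4]_8; such a code would be impossible (violates the Singleton bound).


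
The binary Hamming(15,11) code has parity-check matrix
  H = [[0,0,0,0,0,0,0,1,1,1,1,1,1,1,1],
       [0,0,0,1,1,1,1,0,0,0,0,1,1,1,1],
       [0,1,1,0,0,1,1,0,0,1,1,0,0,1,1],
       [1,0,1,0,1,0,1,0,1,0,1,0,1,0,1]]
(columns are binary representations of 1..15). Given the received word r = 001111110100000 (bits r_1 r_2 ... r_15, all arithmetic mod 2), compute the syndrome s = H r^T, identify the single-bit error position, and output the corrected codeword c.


s = (0, 0, 0, 1)^T, error position = 1, corrected codeword c = 101111110100000

Compute s = H r^T mod 2 one row at a time:
  s_1 = 1 + 0 + 1 + 0 + 0 + 0 + 0 + 0 = 2 ≡ 0 (mod 2).
  s_2 = 1 + 1 + 1 + 1 + 0 + 0 + 0 + 0 = 4 ≡ 0 (mod 2).
  s_3 = 0 + 1 + 1 + 1 + 1 + 0 + 0 + 0 = 4 ≡ 0 (mod 2).
  s_4 = 0 + 1 + 1 + 1 + 0 + 0 + 0 + 0 = 3 ≡ 1 (mod 2).
s = (0, 0, 0, 1)^T — this equals column 1 of H (binary 0001), so error is at position 1.
Correct: flip bit 1 of r = 001111110100000 to get c = 101111110100000.


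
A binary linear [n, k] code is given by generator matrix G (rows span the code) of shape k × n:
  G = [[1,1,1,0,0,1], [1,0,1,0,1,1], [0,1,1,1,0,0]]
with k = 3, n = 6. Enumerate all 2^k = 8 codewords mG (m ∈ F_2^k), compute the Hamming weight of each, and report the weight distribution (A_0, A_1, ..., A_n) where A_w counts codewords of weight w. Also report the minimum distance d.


Weight distribution: A_0 = 1, A_2 = 1, A_3 = 3, A_4 = 2, A_5 = 1. Minimum distance d = 2.

Enumerate all 2^3 = 8 messages m ∈ F_2^3.
For each, compute codeword c = mG in F_2^6, then tally its weight.
  m = 000 → c = 000000, weight = 0.
  m = 100 → c = 111001, weight = 4.
  m = 010 → c = 101011, weight = 4.
  m = 110 → c = 010010, weight = 2.
  m = 001 → c = 011100, weight = 3.
  m = 101 → c = 100101, weight = 3.
  m = 011 → c = 110111, weight = 5.
  m = 111 → c = 001110, weight = 3.
Tally weights:
  weight 0: 1 codewords.
  weight 2: 1 codewords.
  weight 3: 3 codewords.
  weight 4: 2 codewords.
  weight 5: 1 codewords.
Minimum distance d = smallest w > 0 with A_w > 0 = 2.
Sanity: Σ A_w = 8 = 2^3 = 8 ✓.


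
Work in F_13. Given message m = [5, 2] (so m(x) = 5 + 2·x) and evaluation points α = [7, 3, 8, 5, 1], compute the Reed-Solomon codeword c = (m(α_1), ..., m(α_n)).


c = [6, 11, 8, 2, 7]

Message polynomial: m(x) = 5 + 2·x (mod 13).
For each evaluation point α_i, compute m(α_i) mod 13:
  α_1 = 7: Horner steps 2 → 6, so m(7) = 6.
  α_2 = 3: Horner steps 2 → 11, so m(3) = 11.
  α_3 = 8: Horner steps 2 → 8, so m(8) = 8.
  α_4 = 5: Horner steps 2 → 2, so m(5) = 2.
  α_5 = 1: Horner steps 2 → 7, so m(1) = 7.
Codeword c = [6, 11, 8, 2, 7] ∈ F_13^5.


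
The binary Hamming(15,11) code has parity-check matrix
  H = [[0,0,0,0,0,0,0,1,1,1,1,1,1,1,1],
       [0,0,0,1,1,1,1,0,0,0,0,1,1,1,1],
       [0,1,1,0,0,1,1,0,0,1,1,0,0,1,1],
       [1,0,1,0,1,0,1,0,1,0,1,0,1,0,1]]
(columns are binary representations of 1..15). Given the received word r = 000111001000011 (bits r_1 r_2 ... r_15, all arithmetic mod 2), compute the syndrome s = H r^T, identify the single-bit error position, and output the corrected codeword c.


s = (1, 1, 1, 1)^T, error position = 15, corrected codeword c = 000111001000010

Compute s = H r^T mod 2 one row at a time:
  s_1 = 0 + 1 + 0 + 0 + 0 + 0 + 1 + 1 = 3 ≡ 1 (mod 2).
  s_2 = 1 + 1 + 1 + 0 + 0 + 0 + 1 + 1 = 5 ≡ 1 (mod 2).
  s_3 = 0 + 0 + 1 + 0 + 0 + 0 + 1 + 1 = 3 ≡ 1 (mod 2).
  s_4 = 0 + 0 + 1 + 0 + 1 + 0 + 0 + 1 = 3 ≡ 1 (mod 2).
s = (1, 1, 1, 1)^T — this equals column 15 of H (binary 1111), so error is at position 15.
Correct: flip bit 15 of r = 000111001000011 to get c = 000111001000010.


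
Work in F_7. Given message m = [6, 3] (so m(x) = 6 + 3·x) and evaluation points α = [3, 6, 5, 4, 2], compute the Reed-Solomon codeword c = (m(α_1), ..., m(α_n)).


c = [1, 3, 0, 4, 5]

Message polynomial: m(x) = 6 + 3·x (mod 7).
For each evaluation point α_i, compute m(α_i) mod 7:
  α_1 = 3: Horner steps 3 → 1, so m(3) = 1.
  α_2 = 6: Horner steps 3 → 3, so m(6) = 3.
  α_3 = 5: Horner steps 3 → 0, so m(5) = 0.
  α_4 = 4: Horner steps 3 → 4, so m(4) = 4.
  α_5 = 2: Horner steps 3 → 5, so m(2) = 5.
Codeword c = [1, 3, 0, 4, 5] ∈ F_7^5.


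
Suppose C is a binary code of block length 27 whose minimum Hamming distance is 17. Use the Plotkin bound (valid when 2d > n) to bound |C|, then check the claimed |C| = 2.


Plotkin bound M ≤ 4; given |C| = 2 ≤ bound (satisfied).

Check applicability: 2d = 34, n = 27.
2d − n = 7 > 0, so Plotkin applies.
Compute d/(2d−n) = 17/7 ≈ 2.4286.
⌊d/(2d−n)⌋ = 2.
Plotkin bound: M ≤ 2·2 = 4.
Given |C| = 2, check: satisfied.
This |C| is below the Plotkin bound.


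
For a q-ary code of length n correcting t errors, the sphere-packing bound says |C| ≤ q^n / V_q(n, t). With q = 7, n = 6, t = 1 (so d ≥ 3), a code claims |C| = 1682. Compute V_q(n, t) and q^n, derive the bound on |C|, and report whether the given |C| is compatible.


V_q(n, t) = 37, q^n = 117649, Hamming bound = 3179, |C| = 1682 ≤ bound (satisfied).

Step 1: Compute V_q(n, t) = Σ_{j=0}^1 C(n, j) (q−1)^j.
  j = 0: C(6,0)·(6)^0 = 1·1 = 1.
  j = 1: C(6,1)·(6)^1 = 6·6 = 36.
  V_q(n, t) = 1 + 36 = 37.
Step 2: q^n = 7^6 = 117649.
Step 3: Hamming bound ⌊q^n / V_q(n,t)⌋ = ⌊117649/37⌋ = 3179.
Step 4: Compare |C| = 1682 to 3179: satisfied.
The claimed |C| lies below the Hamming bound.


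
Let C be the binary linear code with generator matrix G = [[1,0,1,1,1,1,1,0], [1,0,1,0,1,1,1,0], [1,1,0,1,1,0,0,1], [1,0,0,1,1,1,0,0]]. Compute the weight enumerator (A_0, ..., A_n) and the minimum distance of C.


Weight distribution: A_0 = 1, A_1 = 1, A_2 = 1, A_3 = 3, A_4 = 3, A_5 = 3, A_6 = 3, A_7 = 1. Minimum distance d = 1.

Enumerate all 2^4 = 16 messages m ∈ F_2^4.
For each, compute codeword c = mG in F_2^8, then tally its weight.
  m = 0000 → c = 00000000, weight = 0.
  m = 1000 → c = 10111110, weight = 6.
  m = 0100 → c = 10101110, weight = 5.
  m = 1100 → c = 00010000, weight = 1.
  m = 0010 → c = 11011001, weight = 5.
  m = 1010 → c = 01100111, weight = 5.
  m = 0110 → c = 01110111, weight = 6.
  m = 1110 → c = 11001001, weight = 4.
  m = 0001 → c = 10011100, weight = 4.
  m = 1001 → c = 00100010, weight = 2.
  m = 0101 → c = 00110010, weight = 3.
  m = 1101 → c = 10001100, weight = 3.
  m = 0011 → c = 01000101, weight = 3.
  m = 1011 → c = 11111011, weight = 7.
  m = 0111 → c = 11101011, weight = 6.
  m = 1111 → c = 01010101, weight = 4.
Tally weights:
  weight 0: 1 codewords.
  weight 1: 1 codewords.
  weight 2: 1 codewords.
  weight 3: 3 codewords.
  weight 4: 3 codewords.
  weight 5: 3 codewords.
  weight 6: 3 codewords.
  weight 7: 1 codewords.
Minimum distance d = smallest w > 0 with A_w > 0 = 1.
Sanity: Σ A_w = 16 = 2^4 = 16 ✓.


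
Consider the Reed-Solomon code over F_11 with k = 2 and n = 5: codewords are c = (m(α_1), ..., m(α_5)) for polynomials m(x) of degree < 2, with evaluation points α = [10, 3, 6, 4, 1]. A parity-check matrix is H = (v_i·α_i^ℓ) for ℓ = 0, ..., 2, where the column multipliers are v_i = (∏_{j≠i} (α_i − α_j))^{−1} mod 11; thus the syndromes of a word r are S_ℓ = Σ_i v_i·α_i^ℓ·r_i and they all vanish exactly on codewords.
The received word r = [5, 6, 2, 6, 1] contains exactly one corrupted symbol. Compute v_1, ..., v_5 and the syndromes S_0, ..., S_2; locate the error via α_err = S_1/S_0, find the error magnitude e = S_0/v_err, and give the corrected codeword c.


S = (10, 8, 2), error at position 2, error magnitude e = 9, c = [5, 8, 2, 6, 1].

Step 1: column multipliers v_i = (∏_{j≠i}(α_i − α_j))^{−1} mod 11.
  i = 1 (α = 10): (10−3)(10−6)(10−4)(10−1) = 7·4·6·9 = 1512 ≡ 5, so v_1 = 5^{−1} = 9 (mod 11).
  i = 2 (α = 3): (3−10)(3−6)(3−4)(3−1) = (−7)·(−3)·(−1)·2 = −42 ≡ 2, so v_2 = 2^{−1} = 6 (mod 11).
  i = 3 (α = 6): (6−10)(6−3)(6−4)(6−1) = (−4)·3·2·5 = −120 ≡ 1, so v_3 = 1^{−1} = 1 (mod 11).
  i = 4 (α = 4): (4−10)(4−3)(4−6)(4−1) = (−6)·1·(−2)·3 = 36 ≡ 3, so v_4 = 3^{−1} = 4 (mod 11).
  i = 5 (α = 1): (1−10)(1−3)(1−6)(1−4) = (−9)·(−2)·(−5)·(−3) = 270 ≡ 6, so v_5 = 6^{−1} = 2 (mod 11).
  v = [9, 6, 1, 4, 2].
Step 2: syndromes of r = [5, 6, 2, 6, 1] (all sums mod 11).
  S_0 = Σ v_i r_i = 9·5 + 6·6 + 1·2 + 4·6 + 2·1 = 109 ≡ 10.
  S_1 = Σ v_i α_i r_i = 9·10·5 + 6·3·6 + 1·6·2 + 4·4·6 + 2·1·1 = 668 ≡ 8.
  α_i^2 mod 11 = [1, 9, 3, 5, 1].
  S_2 = Σ v_i α_i^2 r_i = 9·1·5 + 6·9·6 + 1·3·2 + 4·5·6 + 2·1·1 = 497 ≡ 2.
  S = (10, 8, 2) ≠ 0, so r is not a codeword (an error is present).
Step 3: locate the error. For a single error e at position i, S_ℓ = v_i·e·α_i^ℓ, so α_err = S_1/S_0.
  S_0^{−1} = 10^{−1} = 10 (mod 11), so α_err = 8·10 = 80 ≡ 3 = α_2. Error position i = 2.
  Consistency check: S_2/S_1 = 2·7 = 14 ≡ 3 = α_err ✓ (single-error assumption holds).
Step 4: error magnitude e = S_0/v_2 = S_0·∏_{j≠2}(α_2 − α_j) = 10·2 = 20 ≡ 9 (mod 11).
Step 5: correct position 2: c_2 = r_2 − e = 6 − 9 ≡ 8 (mod 11). Hence c = [5, 8, 2, 6, 1].
  Check: interpolating c through the α_i gives m(x) = 3 + 9·x (degree < 2) with m(α_i) = c_i for every i, so c is indeed a codeword.


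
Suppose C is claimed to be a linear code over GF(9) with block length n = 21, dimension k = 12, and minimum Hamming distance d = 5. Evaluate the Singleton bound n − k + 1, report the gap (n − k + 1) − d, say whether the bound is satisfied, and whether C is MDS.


Singleton RHS = n − k + 1 = 10, slack = 5, bound satisfied, not MDS.

Singleton bound: d ≤ n − k + 1.
Here n = 21, k = 12, so n − k + 1 = 10.
Given d = 5, check d ≤ 10: YES.
Slack = (n − k + 1) − d = 5.
The code is NOT MDS (slack = 5 > 0).
Description: the claimed parameters are [21, 12, 5]_9; such a code would be non-MDS.


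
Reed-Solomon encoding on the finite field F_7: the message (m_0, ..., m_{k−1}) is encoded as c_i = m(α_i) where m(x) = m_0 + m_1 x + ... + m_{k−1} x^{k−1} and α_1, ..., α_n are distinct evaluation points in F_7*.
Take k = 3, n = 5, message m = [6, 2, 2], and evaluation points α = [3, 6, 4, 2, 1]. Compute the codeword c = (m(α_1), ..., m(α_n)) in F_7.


c = [2, 6, 4, 4, 3]

Message polynomial: m(x) = 6 + 2·x + 2·x^2 (mod 7).
For each evaluation point α_i, compute m(α_i) mod 7:
  α_1 = 3: Horner steps 2 → 1 → 2, so m(3) = 2.
  α_2 = 6: Horner steps 2 → 0 → 6, so m(6) = 6.
  α_3 = 4: Horner steps 2 → 3 → 4, so m(4) = 4.
  α_4 = 2: Horner steps 2 → 6 → 4, so m(2) = 4.
  α_5 = 1: Horner steps 2 → 4 → 3, so m(1) = 3.
Codeword c = [2, 6, 4, 4, 3] ∈ F_7^5.


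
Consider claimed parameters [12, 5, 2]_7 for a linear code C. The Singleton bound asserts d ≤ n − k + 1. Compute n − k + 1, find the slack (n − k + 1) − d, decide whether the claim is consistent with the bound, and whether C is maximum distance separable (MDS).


Singleton RHS = n − k + 1 = 8, slack = 6, bound satisfied, not MDS.

Singleton bound: d ≤ n − k + 1.
Here n = 12, k = 5, so n − k + 1 = 8.
Given d = 2, check d ≤ 8: YES.
Slack = (n − k + 1) − d = 6.
The code is NOT MDS (slack = 6 > 0).
Description: the claimed parameters are [12, 5, 2]_7; such a code would be non-MDS.


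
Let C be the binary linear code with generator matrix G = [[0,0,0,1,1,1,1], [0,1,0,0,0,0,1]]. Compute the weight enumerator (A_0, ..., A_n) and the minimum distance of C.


Weight distribution: A_0 = 1, A_2 = 1, A_4 = 2. Minimum distance d = 2.

Enumerate all 2^2 = 4 messages m ∈ F_2^2.
For each, compute codeword c = mG in F_2^7, then tally its weight.
  m = 00 → c = 0000000, weight = 0.
  m = 10 → c = 0001111, weight = 4.
  m = 01 → c = 0100001, weight = 2.
  m = 11 → c = 0101110, weight = 4.
Tally weights:
  weight 0: 1 codewords.
  weight 2: 1 codewords.
  weight 4: 2 codewords.
Minimum distance d = smallest w > 0 with A_w > 0 = 2.
Sanity: Σ A_w = 4 = 2^2 = 4 ✓.


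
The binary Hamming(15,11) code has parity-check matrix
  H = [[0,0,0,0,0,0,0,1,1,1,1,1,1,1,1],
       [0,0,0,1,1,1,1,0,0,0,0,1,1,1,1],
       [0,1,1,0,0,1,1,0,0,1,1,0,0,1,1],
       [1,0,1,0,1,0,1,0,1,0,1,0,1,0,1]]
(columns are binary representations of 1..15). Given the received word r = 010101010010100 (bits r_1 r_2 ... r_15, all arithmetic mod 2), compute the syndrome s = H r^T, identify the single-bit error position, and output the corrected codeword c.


s = (1, 1, 1, 0)^T, error position = 14, corrected codeword c = 010101010010110

Compute s = H r^T mod 2 one row at a time:
  s_1 = 1 + 0 + 0 + 1 + 0 + 1 + 0 + 0 = 3 ≡ 1 (mod 2).
  s_2 = 1 + 0 + 1 + 0 + 0 + 1 + 0 + 0 = 3 ≡ 1 (mod 2).
  s_3 = 1 + 0 + 1 + 0 + 0 + 1 + 0 + 0 = 3 ≡ 1 (mod 2).
  s_4 = 0 + 0 + 0 + 0 + 0 + 1 + 1 + 0 = 2 ≡ 0 (mod 2).
s = (1, 1, 1, 0)^T — this equals column 14 of H (binary 1110), so error is at position 14.
Correct: flip bit 14 of r = 010101010010100 to get c = 010101010010110.


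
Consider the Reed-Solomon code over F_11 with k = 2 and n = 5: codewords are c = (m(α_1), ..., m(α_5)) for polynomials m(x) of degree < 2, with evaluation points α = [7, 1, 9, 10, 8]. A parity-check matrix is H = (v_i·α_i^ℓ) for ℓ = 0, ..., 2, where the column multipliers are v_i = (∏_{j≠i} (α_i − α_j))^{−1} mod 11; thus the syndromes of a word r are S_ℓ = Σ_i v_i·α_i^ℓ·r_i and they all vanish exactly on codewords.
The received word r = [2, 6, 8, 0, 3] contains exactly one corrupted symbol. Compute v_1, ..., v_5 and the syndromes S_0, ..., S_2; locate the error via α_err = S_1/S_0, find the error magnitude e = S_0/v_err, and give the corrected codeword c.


S = (3, 2, 5), error at position 5, error magnitude e = 9, c = [2, 6, 8, 0, 5].

Step 1: column multipliers v_i = (∏_{j≠i}(α_i − α_j))^{−1} mod 11.
  i = 1 (α = 7): (7−1)(7−9)(7−10)(7−8) = 6·(−2)·(−3)·(−1) = −36 ≡ 8, so v_1 = 8^{−1} = 7 (mod 11).
  i = 2 (α = 1): (1−7)(1−9)(1−10)(1−8) = (−6)·(−8)·(−9)·(−7) = 3024 ≡ 10, so v_2 = 10^{−1} = 10 (mod 11).
  i = 3 (α = 9): (9−7)(9−1)(9−10)(9−8) = 2·8·(−1)·1 = −16 ≡ 6, so v_3 = 6^{−1} = 2 (mod 11).
  i = 4 (α = 10): (10−7)(10−1)(10−9)(10−8) = 3·9·1·2 = 54 ≡ 10, so v_4 = 10^{−1} = 10 (mod 11).
  i = 5 (α = 8): (8−7)(8−1)(8−9)(8−10) = 1·7·(−1)·(−2) = 14 ≡ 3, so v_5 = 3^{−1} = 4 (mod 11).
  v = [7, 10, 2, 10, 4].
Step 2: syndromes of r = [2, 6, 8, 0, 3] (all sums mod 11).
  S_0 = Σ v_i r_i = 7·2 + 10·6 + 2·8 + 10·0 + 4·3 = 102 ≡ 3.
  S_1 = Σ v_i α_i r_i = 7·7·2 + 10·1·6 + 2·9·8 + 10·10·0 + 4·8·3 = 398 ≡ 2.
  α_i^2 mod 11 = [5, 1, 4, 1, 9].
  S_2 = Σ v_i α_i^2 r_i = 7·5·2 + 10·1·6 + 2·4·8 + 10·1·0 + 4·9·3 = 302 ≡ 5.
  S = (3, 2, 5) ≠ 0, so r is not a codeword (an error is present).
Step 3: locate the error. For a single error e at position i, S_ℓ = v_i·e·α_i^ℓ, so α_err = S_1/S_0.
  S_0^{−1} = 3^{−1} = 4 (mod 11), so α_err = 2·4 = 8 ≡ 8 = α_5. Error position i = 5.
  Consistency check: S_2/S_1 = 5·6 = 30 ≡ 8 = α_err ✓ (single-error assumption holds).
Step 4: error magnitude e = S_0/v_5 = S_0·∏_{j≠5}(α_5 − α_j) = 3·3 = 9 ≡ 9 (mod 11).
Step 5: correct position 5: c_5 = r_5 − e = 3 − 9 ≡ 5 (mod 11). Hence c = [2, 6, 8, 0, 5].
  Check: interpolating c through the α_i gives m(x) = 3 + 3·x (degree < 2) with m(α_i) = c_i for every i, so c is indeed a codeword.


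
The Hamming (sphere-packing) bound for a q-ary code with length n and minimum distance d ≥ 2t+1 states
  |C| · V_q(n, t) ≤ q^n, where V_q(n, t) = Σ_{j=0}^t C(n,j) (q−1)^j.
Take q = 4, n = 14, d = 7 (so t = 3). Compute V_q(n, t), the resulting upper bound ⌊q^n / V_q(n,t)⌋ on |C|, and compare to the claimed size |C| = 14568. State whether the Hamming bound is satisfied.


V_q(n, t) = 10690, q^n = 268435456, Hamming bound = 25110, |C| = 14568 ≤ bound (satisfied).

Step 1: Compute V_q(n, t) = Σ_{j=0}^3 C(n, j) (q−1)^j.
  j = 0: C(14,0)·(3)^0 = 1·1 = 1.
  j = 1: C(14,1)·(3)^1 = 14·3 = 42.
  j = 2: C(14,2)·(3)^2 = 91·9 = 819.
  j = 3: C(14,3)·(3)^3 = 364·27 = 9828.
  V_q(n, t) = 1 + 42 + 819 + 9828 = 10690.
Step 2: q^n = 4^14 = 268435456.
Step 3: Hamming bound ⌊q^n / V_q(n,t)⌋ = ⌊268435456/10690⌋ = 25110.
Step 4: Compare |C| = 14568 to 25110: satisfied.
The claimed |C| lies below the Hamming bound.


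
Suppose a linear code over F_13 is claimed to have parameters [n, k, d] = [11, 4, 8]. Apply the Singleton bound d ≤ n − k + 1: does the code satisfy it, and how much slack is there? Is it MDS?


Singleton RHS = n − k + 1 = 8, slack = 0, bound satisfied, MDS.

Singleton bound: d ≤ n − k + 1.
Here n = 11, k = 4, so n − k + 1 = 8.
Given d = 8, check d ≤ 8: YES.
Slack = (n − k + 1) − d = 0.
The code is MDS (slack = 0).
Description: the claimed parameters are [11, 4, 8]_13; such a code would be MDS (meets Singleton bound).


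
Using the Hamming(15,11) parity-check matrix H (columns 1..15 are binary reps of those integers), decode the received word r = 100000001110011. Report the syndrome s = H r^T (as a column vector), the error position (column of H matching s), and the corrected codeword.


s = (1, 0, 0, 0)^T, error position = 8, corrected codeword c = 100000011110011

Compute s = H r^T mod 2 one row at a time:
  s_1 = 0 + 1 + 1 + 1 + 0 + 0 + 1 + 1 = 5 ≡ 1 (mod 2).
  s_2 = 0 + 0 + 0 + 0 + 0 + 0 + 1 + 1 = 2 ≡ 0 (mod 2).
  s_3 = 0 + 0 + 0 + 0 + 1 + 1 + 1 + 1 = 4 ≡ 0 (mod 2).
  s_4 = 1 + 0 + 0 + 0 + 1 + 1 + 0 + 1 = 4 ≡ 0 (mod 2).
s = (1, 0, 0, 0)^T — this equals column 8 of H (binary 1000), so error is at position 8.
Correct: flip bit 8 of r = 100000001110011 to get c = 100000011110011.


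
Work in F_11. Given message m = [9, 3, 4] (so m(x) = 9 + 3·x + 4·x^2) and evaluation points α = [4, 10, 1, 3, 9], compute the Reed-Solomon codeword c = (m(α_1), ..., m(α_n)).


c = [8, 10, 5, 10, 8]

Message polynomial: m(x) = 9 + 3·x + 4·x^2 (mod 11).
For each evaluation point α_i, compute m(α_i) mod 11:
  α_1 = 4: Horner steps 4 → 8 → 8, so m(4) = 8.
  α_2 = 10: Horner steps 4 → 10 → 10, so m(10) = 10.
  α_3 = 1: Horner steps 4 → 7 → 5, so m(1) = 5.
  α_4 = 3: Horner steps 4 → 4 → 10, so m(3) = 10.
  α_5 = 9: Horner steps 4 → 6 → 8, so m(9) = 8.
Codeword c = [8, 10, 5, 10, 8] ∈ F_11^5.


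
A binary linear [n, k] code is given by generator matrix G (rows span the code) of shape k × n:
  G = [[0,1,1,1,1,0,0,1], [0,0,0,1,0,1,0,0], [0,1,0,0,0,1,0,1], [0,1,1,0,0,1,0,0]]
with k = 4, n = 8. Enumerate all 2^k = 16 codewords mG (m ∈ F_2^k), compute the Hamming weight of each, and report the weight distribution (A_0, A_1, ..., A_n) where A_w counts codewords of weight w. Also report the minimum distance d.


Weight distribution: A_0 = 1, A_2 = 4, A_3 = 6, A_4 = 3, A_5 = 2. Minimum distance d = 2.

Enumerate all 2^4 = 16 messages m ∈ F_2^4.
For each, compute codeword c = mG in F_2^8, then tally its weight.
  m = 0000 → c = 00000000, weight = 0.
  m = 1000 → c = 01111001, weight = 5.
  m = 0100 → c = 00010100, weight = 2.
  m = 1100 → c = 01101101, weight = 5.
  m = 0010 → c = 01000101, weight = 3.
  m = 1010 → c = 00111100, weight = 4.
  m = 0110 → c = 01010001, weight = 3.
  m = 1110 → c = 00101000, weight = 2.
  m = 0001 → c = 01100100, weight = 3.
  m = 1001 → c = 00011101, weight = 4.
  m = 0101 → c = 01110000, weight = 3.
  m = 1101 → c = 00001001, weight = 2.
  m = 0011 → c = 00100001, weight = 2.
  m = 1011 → c = 01011000, weight = 3.
  m = 0111 → c = 00110101, weight = 4.
  m = 1111 → c = 01001100, weight = 3.
Tally weights:
  weight 0: 1 codewords.
  weight 2: 4 codewords.
  weight 3: 6 codewords.
  weight 4: 3 codewords.
  weight 5: 2 codewords.
Minimum distance d = smallest w > 0 with A_w > 0 = 2.
Sanity: Σ A_w = 16 = 2^4 = 16 ✓.


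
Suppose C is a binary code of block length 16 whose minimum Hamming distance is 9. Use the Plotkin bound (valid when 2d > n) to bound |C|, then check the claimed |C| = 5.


Plotkin bound M ≤ 8; given |C| = 5 ≤ bound (satisfied).

Check applicability: 2d = 18, n = 16.
2d − n = 2 > 0, so Plotkin applies.
Compute d/(2d−n) = 9/2 ≈ 4.5000.
⌊d/(2d−n)⌋ = 4.
Plotkin bound: M ≤ 2·4 = 8.
Given |C| = 5, check: satisfied.
This |C| is below the Plotkin bound.


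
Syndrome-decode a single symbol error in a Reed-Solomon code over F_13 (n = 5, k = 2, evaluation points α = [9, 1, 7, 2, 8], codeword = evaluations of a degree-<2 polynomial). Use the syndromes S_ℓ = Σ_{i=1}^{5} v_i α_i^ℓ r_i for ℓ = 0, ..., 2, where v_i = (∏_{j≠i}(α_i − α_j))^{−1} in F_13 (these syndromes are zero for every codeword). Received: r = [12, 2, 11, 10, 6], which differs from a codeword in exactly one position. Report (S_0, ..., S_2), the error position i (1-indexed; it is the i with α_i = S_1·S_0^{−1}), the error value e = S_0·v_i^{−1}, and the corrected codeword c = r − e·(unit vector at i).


S = (3, 1, 9), error at position 1, error magnitude e = 11, c = [1, 2, 11, 10, 6].

Step 1: column multipliers v_i = (∏_{j≠i}(α_i − α_j))^{−1} mod 13.
  i = 1 (α = 9): (9−1)(9−7)(9−2)(9−8) = 8·2·7·1 = 112 ≡ 8, so v_1 = 8^{−1} = 5 (mod 13).
  i = 2 (α = 1): (1−9)(1−7)(1−2)(1−8) = (−8)·(−6)·(−1)·(−7) = 336 ≡ 11, so v_2 = 11^{−1} = 6 (mod 13).
  i = 3 (α = 7): (7−9)(7−1)(7−2)(7−8) = (−2)·6·5·(−1) = 60 ≡ 8, so v_3 = 8^{−1} = 5 (mod 13).
  i = 4 (α = 2): (2−9)(2−1)(2−7)(2−8) = (−7)·1·(−5)·(−6) = −210 ≡ 11, so v_4 = 11^{−1} = 6 (mod 13).
  i = 5 (α = 8): (8−9)(8−1)(8−7)(8−2) = (−1)·7·1·6 = −42 ≡ 10, so v_5 = 10^{−1} = 4 (mod 13).
  v = [5, 6, 5, 6, 4].
Step 2: syndromes of r = [12, 2, 11, 10, 6] (all sums mod 13).
  S_0 = Σ v_i r_i = 5·12 + 6·2 + 5·11 + 6·10 + 4·6 = 211 ≡ 3.
  S_1 = Σ v_i α_i r_i = 5·9·12 + 6·1·2 + 5·7·11 + 6·2·10 + 4·8·6 = 1249 ≡ 1.
  α_i^2 mod 13 = [3, 1, 10, 4, 12].
  S_2 = Σ v_i α_i^2 r_i = 5·3·12 + 6·1·2 + 5·10·11 + 6·4·10 + 4·12·6 = 1270 ≡ 9.
  S = (3, 1, 9) ≠ 0, so r is not a codeword (an error is present).
Step 3: locate the error. For a single error e at position i, S_ℓ = v_i·e·α_i^ℓ, so α_err = S_1/S_0.
  S_0^{−1} = 3^{−1} = 9 (mod 13), so α_err = 1·9 = 9 ≡ 9 = α_1. Error position i = 1.
  Consistency check: S_2/S_1 = 9·1 = 9 ≡ 9 = α_err ✓ (single-error assumption holds).
Step 4: error magnitude e = S_0/v_1 = S_0·∏_{j≠1}(α_1 − α_j) = 3·8 = 24 ≡ 11 (mod 13).
Step 5: correct position 1: c_1 = r_1 − e = 12 − 11 ≡ 1 (mod 13). Hence c = [1, 2, 11, 10, 6].
  Check: interpolating c through the α_i gives m(x) = 7 + 8·x (degree < 2) with m(α_i) = c_i for every i, so c is indeed a codeword.


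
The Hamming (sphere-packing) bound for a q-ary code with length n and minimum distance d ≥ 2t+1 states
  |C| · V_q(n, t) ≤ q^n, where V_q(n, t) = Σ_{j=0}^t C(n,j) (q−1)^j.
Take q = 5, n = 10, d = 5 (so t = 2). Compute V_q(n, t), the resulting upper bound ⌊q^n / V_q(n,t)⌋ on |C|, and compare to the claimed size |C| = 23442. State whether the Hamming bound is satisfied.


V_q(n, t) = 761, q^n = 9765625, Hamming bound = 12832, |C| = 23442 > bound (violated).

Step 1: Compute V_q(n, t) = Σ_{j=0}^2 C(n, j) (q−1)^j.
  j = 0: C(10,0)·(4)^0 = 1·1 = 1.
  j = 1: C(10,1)·(4)^1 = 10·4 = 40.
  j = 2: C(10,2)·(4)^2 = 45·16 = 720.
  V_q(n, t) = 1 + 40 + 720 = 761.
Step 2: q^n = 5^10 = 9765625.
Step 3: Hamming bound ⌊q^n / V_q(n,t)⌋ = ⌊9765625/761⌋ = 12832.
Step 4: Compare |C| = 23442 to 12832: violated.
The claimed |C| lies above the Hamming bound, so no 5-ary code of length 10 with d ≥ 5 can have 23442 codewords.


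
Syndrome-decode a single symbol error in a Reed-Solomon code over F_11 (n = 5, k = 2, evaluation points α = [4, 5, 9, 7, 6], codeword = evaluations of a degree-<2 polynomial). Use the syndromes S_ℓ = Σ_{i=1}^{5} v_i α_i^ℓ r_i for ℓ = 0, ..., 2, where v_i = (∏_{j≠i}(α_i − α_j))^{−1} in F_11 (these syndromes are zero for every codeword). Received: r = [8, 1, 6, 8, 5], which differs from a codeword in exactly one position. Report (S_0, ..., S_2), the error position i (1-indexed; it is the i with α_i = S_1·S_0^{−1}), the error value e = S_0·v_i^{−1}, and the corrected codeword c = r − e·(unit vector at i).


S = (1, 7, 5), error at position 4, error magnitude e = 10, c = [8, 1, 6, 9, 5].

Step 1: column multipliers v_i = (∏_{j≠i}(α_i − α_j))^{−1} mod 11.
  i = 1 (α = 4): (4−5)(4−9)(4−7)(4−6) = (−1)·(−5)·(−3)·(−2) = 30 ≡ 8, so v_1 = 8^{−1} = 7 (mod 11).
  i = 2 (α = 5): (5−4)(5−9)(5−7)(5−6) = 1·(−4)·(−2)·(−1) = −8 ≡ 3, so v_2 = 3^{−1} = 4 (mod 11).
  i = 3 (α = 9): (9−4)(9−5)(9−7)(9−6) = 5·4·2·3 = 120 ≡ 10, so v_3 = 10^{−1} = 10 (mod 11).
  i = 4 (α = 7): (7−4)(7−5)(7−9)(7−6) = 3·2·(−2)·1 = −12 ≡ 10, so v_4 = 10^{−1} = 10 (mod 11).
  i = 5 (α = 6): (6−4)(6−5)(6−9)(6−7) = 2·1·(−3)·(−1) = 6 ≡ 6, so v_5 = 6^{−1} = 2 (mod 11).
  v = [7, 4, 10, 10, 2].
Step 2: syndromes of r = [8, 1, 6, 8, 5] (all sums mod 11).
  S_0 = Σ v_i r_i = 7·8 + 4·1 + 10·6 + 10·8 + 2·5 = 210 ≡ 1.
  S_1 = Σ v_i α_i r_i = 7·4·8 + 4·5·1 + 10·9·6 + 10·7·8 + 2·6·5 = 1404 ≡ 7.
  α_i^2 mod 11 = [5, 3, 4, 5, 3].
  S_2 = Σ v_i α_i^2 r_i = 7·5·8 + 4·3·1 + 10·4·6 + 10·5·8 + 2·3·5 = 962 ≡ 5.
  S = (1, 7, 5) ≠ 0, so r is not a codeword (an error is present).
Step 3: locate the error. For a single error e at position i, S_ℓ = v_i·e·α_i^ℓ, so α_err = S_1/S_0.
  S_0^{−1} = 1^{−1} = 1 (mod 11), so α_err = 7·1 = 7 ≡ 7 = α_4. Error position i = 4.
  Consistency check: S_2/S_1 = 5·8 = 40 ≡ 7 = α_err ✓ (single-error assumption holds).
Step 4: error magnitude e = S_0/v_4 = S_0·∏_{j≠4}(α_4 − α_j) = 1·10 = 10 ≡ 10 (mod 11).
Step 5: correct position 4: c_4 = r_4 − e = 8 − 10 ≡ 9 (mod 11). Hence c = [8, 1, 6, 9, 5].
  Check: interpolating c through the α_i gives m(x) = 3 + 4·x (degree < 2) with m(α_i) = c_i for every i, so c is indeed a codeword.
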